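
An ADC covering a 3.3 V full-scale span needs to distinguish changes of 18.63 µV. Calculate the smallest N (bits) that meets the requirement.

Number of steps required ≥ 3.3 V / 18.63 µV = 177133.66.
Need 2^N ≥ 177133.66; 2^17 = 131072, 2^18 = 262144.
Minimum N = 18.

18 bits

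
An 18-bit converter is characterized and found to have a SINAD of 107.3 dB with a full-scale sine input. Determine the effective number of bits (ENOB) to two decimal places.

17.53 bits

ENOB = (SINAD − 1.76) / 6.02 = (107.3 − 1.76)/6.02 = 17.532.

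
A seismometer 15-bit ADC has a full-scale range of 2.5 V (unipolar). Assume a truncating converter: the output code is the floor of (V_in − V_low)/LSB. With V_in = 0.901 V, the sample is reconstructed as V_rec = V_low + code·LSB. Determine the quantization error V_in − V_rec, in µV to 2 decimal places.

44.80 µV

LSB = 2.5/2^15 = 76.29 µV.
Scaled input = 11809.5872 LSBs, so code = 11809.
Reconstructed: 0.9009552 V.
Error = 0.901 − 0.9009552 = 4.47998e-05 V = 44.80 µV.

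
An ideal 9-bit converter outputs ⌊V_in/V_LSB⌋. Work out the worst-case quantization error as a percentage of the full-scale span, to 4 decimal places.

0.1953 %

Truncating → worst-case error = 1 LSB = V_FS/2^9, so 100/512 = 0.195312 % of full scale.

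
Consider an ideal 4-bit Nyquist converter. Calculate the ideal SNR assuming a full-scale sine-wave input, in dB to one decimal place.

25.8 dB

SNR ≈ 6.02·N + 1.76 dB = 6.02·4 + 1.76 = 25.84 dB.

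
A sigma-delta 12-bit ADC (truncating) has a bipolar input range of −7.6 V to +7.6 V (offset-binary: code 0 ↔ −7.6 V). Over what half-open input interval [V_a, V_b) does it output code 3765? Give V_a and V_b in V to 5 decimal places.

LSB = 15.2/2^12 = 3.711 mV.
V_a = V_low + 3765·LSB = 6.37168 V; V_b = V_low + 3766·LSB = 6.37539 V.

[6.37168 V, 6.37539 V)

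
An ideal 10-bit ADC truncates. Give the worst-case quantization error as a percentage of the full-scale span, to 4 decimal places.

0.0977 %

Truncating → worst-case error = 1 LSB = V_FS/2^10, so 100/1024 = 0.0976562 % of full scale.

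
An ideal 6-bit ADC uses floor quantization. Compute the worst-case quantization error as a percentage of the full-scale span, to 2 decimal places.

Truncating → worst-case error = 1 LSB = V_FS/2^6, so 100/64 = 1.5625 % of full scale.

1.56 %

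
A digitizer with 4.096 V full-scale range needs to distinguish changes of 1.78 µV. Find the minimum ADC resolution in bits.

22 bits

Number of steps required ≥ 4.096 V / 1.78 µV = 2301123.60.
Need 2^N ≥ 2301123.60; 2^21 = 2097152, 2^22 = 4194304.
Minimum N = 22.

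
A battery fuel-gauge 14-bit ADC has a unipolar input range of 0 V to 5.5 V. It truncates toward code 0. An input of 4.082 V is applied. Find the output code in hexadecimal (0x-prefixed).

With 16384 levels over 5.5 V, one step is 335.69 µV.
(4.082 − 0) / 0.000335693 = 12159.907 LSBs.
So the output code is 12159.
In hexadecimal (0x-prefixed): 0x2F7F.

code 0x2F7F (decimal 12159)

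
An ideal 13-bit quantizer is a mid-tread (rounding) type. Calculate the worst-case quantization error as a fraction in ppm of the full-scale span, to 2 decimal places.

Rounding → worst-case error = ½ LSB = V_FS/2^14, so 1e+06/16384 = 61.0352 ppm of full scale.

61.04 ppm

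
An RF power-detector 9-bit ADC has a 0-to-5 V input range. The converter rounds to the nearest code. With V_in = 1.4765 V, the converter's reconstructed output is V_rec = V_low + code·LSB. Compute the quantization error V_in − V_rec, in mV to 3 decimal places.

One LSB is 5 V / 512 = 9.766 mV.
(1.4765 − 0)/0.00976562 = 151.1936; round gives code 151.
V_rec = 0 + 151·0.00976562 = 1.4746094 V.
V_in − V_rec = 0.00189062 V = 1.891 mV.

1.891 mV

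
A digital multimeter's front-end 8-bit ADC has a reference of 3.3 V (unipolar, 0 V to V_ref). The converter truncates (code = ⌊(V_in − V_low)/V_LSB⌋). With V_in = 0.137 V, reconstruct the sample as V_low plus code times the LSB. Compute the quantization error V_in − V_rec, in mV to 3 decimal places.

8.094 mV

One LSB is 3.3 V / 256 = 12.891 mV.
Scaled input = 10.6279 LSBs, so code = 10.
Reconstructed: 0.12890625 V.
Difference: 0.00809375 V → 8.094 mV.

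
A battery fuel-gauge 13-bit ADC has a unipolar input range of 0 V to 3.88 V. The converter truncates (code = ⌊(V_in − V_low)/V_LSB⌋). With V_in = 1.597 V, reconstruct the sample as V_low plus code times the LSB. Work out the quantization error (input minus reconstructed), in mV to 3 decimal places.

0.384 mV

One LSB is 3.88 V / 8192 = 473.63 µV.
(V_in − V_low)/LSB = (1.597 − 0)/0.000473633 = 3371.8103 → code 3371 (floor).
Reconstructed: 1.5966162 V.
V_in − V_rec = 0.000383789 V = 0.384 mV.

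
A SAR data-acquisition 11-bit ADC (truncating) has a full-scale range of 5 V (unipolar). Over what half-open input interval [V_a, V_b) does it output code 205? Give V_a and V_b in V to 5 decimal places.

[0.50049 V, 0.50293 V)

LSB = 5/2^11 = 2.441 mV.
V_a = V_low + 205·LSB = 0.500488 V; V_b = V_low + 206·LSB = 0.50293 V.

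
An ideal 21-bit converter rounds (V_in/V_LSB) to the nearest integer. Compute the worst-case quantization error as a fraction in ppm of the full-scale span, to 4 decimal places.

Rounding → worst-case error = ½ LSB = V_FS/2^22, so 1e+06/4194304 = 0.238419 ppm of full scale.

0.2384 ppm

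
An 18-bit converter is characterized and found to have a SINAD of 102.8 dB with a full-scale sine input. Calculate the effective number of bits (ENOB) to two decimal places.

ENOB = (SINAD − 1.76) / 6.02 = (102.8 − 1.76)/6.02 = 16.784.

16.78 bits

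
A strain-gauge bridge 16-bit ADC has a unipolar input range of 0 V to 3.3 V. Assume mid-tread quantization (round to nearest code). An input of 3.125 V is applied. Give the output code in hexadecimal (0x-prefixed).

code 0xF26D (decimal 62061)

LSB = 3.3 V / 65536 = 50.35 µV.
(V_in − V_low)/LSB = (3.125 − 0) / 5.0354e-05 = 62060.606.
round(62060.606) = 62061.
In hexadecimal (0x-prefixed): 0xF26D.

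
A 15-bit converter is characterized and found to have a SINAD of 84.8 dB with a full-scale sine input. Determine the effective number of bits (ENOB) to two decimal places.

ENOB = (SINAD − 1.76) / 6.02 = (84.8 − 1.76)/6.02 = 13.794.

13.79 bits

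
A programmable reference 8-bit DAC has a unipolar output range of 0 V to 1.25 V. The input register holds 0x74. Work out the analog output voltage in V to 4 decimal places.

LSB = 1.25 V / 2^8 = 4.883 mV.
Code 0x74 = 116 decimal.
V_out = 0 + 116 × 0.00488281 V = 0.566406 V.

0.5664 V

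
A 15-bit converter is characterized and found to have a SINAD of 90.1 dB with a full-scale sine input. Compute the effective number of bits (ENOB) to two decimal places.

ENOB = (SINAD − 1.76) / 6.02 = (90.1 − 1.76)/6.02 = 14.674.

14.67 bits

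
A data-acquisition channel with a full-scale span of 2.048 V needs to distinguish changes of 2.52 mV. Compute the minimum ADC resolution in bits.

10 bits

Number of steps required ≥ 2.048 V / 2.52 mV = 812.70.
Need 2^N ≥ 812.70; 2^9 = 512, 2^10 = 1024.
Minimum N = 10.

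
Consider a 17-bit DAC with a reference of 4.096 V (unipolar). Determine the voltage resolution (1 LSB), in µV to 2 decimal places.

31.25 µV

Full-scale span = 4.096 V.
LSB = 4.096 / 2^17 = 4.096 / 131072 = 3.125e-05 V = 31.25 µV.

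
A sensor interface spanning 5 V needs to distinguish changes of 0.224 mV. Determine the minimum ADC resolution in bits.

15 bits

Number of steps required ≥ 5 V / 0.224 mV = 22321.43.
Need 2^N ≥ 22321.43; 2^14 = 16384, 2^15 = 32768.
Minimum N = 15.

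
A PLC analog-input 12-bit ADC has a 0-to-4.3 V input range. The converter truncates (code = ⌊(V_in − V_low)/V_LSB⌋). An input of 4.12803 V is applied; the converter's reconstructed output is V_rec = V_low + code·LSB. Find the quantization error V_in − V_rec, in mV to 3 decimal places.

0.198 mV

One LSB is 4.3 V / 4096 = 1.050 mV.
(4.12803 − 0)/0.0010498 = 3932.1886; ⌊·⌋ gives code 3932.
Reconstructed: 4.127832 V.
V_in − V_rec = 0.000197969 V = 0.198 mV.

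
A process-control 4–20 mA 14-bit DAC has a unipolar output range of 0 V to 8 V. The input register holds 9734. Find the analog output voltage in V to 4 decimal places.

4.7529 V

LSB = 8 V / 2^14 = 488.28 µV.
V_out = 0 + 9734 × 0.000488281 V = 4.75293 V.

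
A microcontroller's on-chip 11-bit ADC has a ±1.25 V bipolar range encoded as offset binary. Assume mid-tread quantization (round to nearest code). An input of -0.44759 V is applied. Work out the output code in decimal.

With 2048 levels over 2.5 V, one step is 1.221 mV.
(V_in − V_low)/LSB = (-0.44759 − (−1.25)) / 0.0012207 = 657.334.
So the output code is 657.

code 657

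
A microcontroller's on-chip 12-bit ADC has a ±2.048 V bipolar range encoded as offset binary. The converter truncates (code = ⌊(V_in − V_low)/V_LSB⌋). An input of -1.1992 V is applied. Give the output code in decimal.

LSB = 4.096 V / 4096 = 1.000 mV.
(V_in − V_low)/LSB = (-1.1992 − (−2.048)) / 0.001 = 848.800.
Floor → code 848.

code 848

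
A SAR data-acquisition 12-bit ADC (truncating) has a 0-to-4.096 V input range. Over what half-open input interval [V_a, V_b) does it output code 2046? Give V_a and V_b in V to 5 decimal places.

LSB = 4.096/2^12 = 1.000 mV.
V_a = V_low + 2046·LSB = 2.046 V; V_b = V_low + 2047·LSB = 2.047 V.

[2.04600 V, 2.04700 V)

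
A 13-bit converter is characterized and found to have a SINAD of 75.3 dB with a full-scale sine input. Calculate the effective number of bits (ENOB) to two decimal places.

12.22 bits

ENOB = (SINAD − 1.76) / 6.02 = (75.3 − 1.76)/6.02 = 12.216.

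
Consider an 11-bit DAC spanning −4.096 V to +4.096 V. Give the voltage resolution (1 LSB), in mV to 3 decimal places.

Full-scale span = 8.192 V.
LSB = 8.192 / 2^11 = 8.192 / 2048 = 0.004 V = 4.000 mV.

4.000 mV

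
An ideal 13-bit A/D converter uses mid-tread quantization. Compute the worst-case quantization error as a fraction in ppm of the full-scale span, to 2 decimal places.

61.04 ppm

Rounding → worst-case error = ½ LSB = V_FS/2^14, so 1e+06/16384 = 61.0352 ppm of full scale.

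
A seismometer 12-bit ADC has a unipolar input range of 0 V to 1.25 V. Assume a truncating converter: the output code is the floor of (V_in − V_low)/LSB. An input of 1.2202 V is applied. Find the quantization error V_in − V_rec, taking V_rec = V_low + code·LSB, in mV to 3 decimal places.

One LSB is 1.25 V / 4096 = 305.18 µV.
(1.2202 − 0)/0.000305176 = 3998.3514; ⌊·⌋ gives code 3998.
Code 3998 maps back to 0 + 3998×0.000305176 V = 1.2200928 V.
V_in − V_rec = 0.000107227 V = 0.107 mV.

0.107 mV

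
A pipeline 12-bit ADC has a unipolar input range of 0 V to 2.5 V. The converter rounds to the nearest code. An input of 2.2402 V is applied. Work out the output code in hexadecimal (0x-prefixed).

With 4096 levels over 2.5 V, one step is 0.610 mV.
(2.2402 − 0) / 0.000610352 = 3670.344 LSBs.
round(3670.344) = 3670.
In hexadecimal (0x-prefixed): 0xE56.

code 0xE56 (decimal 3670)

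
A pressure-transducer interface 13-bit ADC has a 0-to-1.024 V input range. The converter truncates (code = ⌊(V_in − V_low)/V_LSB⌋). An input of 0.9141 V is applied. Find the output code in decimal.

Full-scale span = 1.024 V; LSB = 1.024/2^13 = 125.00 µV.
(V_in − V_low)/LSB = (0.9141 − 0) / 0.000125 = 7312.800.
Floor → code 7312.

code 7312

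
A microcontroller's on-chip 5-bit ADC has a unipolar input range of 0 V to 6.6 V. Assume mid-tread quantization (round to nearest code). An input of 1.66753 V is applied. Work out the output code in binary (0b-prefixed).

code 0b1000 (decimal 8)

LSB = 6.6 V / 32 = 206.250 mV.
(1.66753 − 0) / 0.20625 = 8.085 LSBs.
round(8.085) = 8.
In binary (0b-prefixed): 0b1000.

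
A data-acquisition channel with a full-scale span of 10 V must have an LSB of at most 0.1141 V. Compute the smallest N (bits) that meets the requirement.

Number of steps required ≥ 10 V / 0.1141 V = 87.64.
Need 2^N ≥ 87.64; 2^6 = 64, 2^7 = 128.
Minimum N = 7.

7 bits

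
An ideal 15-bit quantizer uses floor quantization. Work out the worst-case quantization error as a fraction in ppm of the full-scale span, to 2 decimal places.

30.52 ppm

Truncating → worst-case error = 1 LSB = V_FS/2^15, so 1e+06/32768 = 30.5176 ppm of full scale.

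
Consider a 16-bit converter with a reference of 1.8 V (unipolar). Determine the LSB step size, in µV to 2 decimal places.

Full-scale span = 1.8 V.
LSB = 1.8 / 2^16 = 1.8 / 65536 = 2.74658e-05 V = 27.47 µV.

27.47 µV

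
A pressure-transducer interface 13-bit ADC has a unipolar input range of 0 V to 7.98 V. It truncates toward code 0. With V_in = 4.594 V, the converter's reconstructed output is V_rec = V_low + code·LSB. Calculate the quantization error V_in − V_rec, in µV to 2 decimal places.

44.92 µV

Step size: 7.98 V ÷ 2^13 = 0.974 mV.
Scaled input = 4716.0461 LSBs, so code = 4716.
Code 4716 maps back to 0 + 4716×0.000974121 V = 4.5939551 V.
Difference: 4.49219e-05 V → 44.92 µV.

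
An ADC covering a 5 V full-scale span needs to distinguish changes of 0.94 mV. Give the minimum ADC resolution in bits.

13 bits

Number of steps required ≥ 5 V / 0.94 mV = 5319.15.
Need 2^N ≥ 5319.15; 2^12 = 4096, 2^13 = 8192.
Minimum N = 13.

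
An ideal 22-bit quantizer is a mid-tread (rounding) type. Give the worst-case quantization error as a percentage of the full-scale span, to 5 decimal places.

Rounding → worst-case error = ½ LSB = V_FS/2^23, so 100/8388608 = 1.19209e-05 % of full scale.

0.00001 %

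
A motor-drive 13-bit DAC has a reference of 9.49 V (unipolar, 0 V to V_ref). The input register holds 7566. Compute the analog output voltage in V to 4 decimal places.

LSB = 9.49 V / 2^13 = 1.158 mV.
V_out = 0 + 7566 × 0.00115845 V = 8.76481 V.

8.7648 V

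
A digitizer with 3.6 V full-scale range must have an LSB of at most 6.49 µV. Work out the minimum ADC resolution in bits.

20 bits

Number of steps required ≥ 3.6 V / 6.49 µV = 554699.54.
Need 2^N ≥ 554699.54; 2^19 = 524288, 2^20 = 1048576.
Minimum N = 20.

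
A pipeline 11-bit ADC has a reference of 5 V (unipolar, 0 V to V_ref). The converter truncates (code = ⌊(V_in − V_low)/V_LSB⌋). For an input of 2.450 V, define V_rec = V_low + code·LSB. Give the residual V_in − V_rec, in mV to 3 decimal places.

Step size: 5 V ÷ 2^11 = 2.441 mV.
(2.450 − 0)/0.00244141 = 1003.5200; ⌊·⌋ gives code 1003.
Reconstructed: 2.4487305 V.
Difference: 0.00126953 V → 1.270 mV.

1.270 mV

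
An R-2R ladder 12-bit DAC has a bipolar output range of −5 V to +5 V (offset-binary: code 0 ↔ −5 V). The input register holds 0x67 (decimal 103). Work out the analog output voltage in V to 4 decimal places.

LSB = 10 V / 2^12 = 2.441 mV.
Code 0x67 = 103 decimal.
V_out = (−5) + 103 × 0.00244141 V = -4.74854 V.

-4.7485 V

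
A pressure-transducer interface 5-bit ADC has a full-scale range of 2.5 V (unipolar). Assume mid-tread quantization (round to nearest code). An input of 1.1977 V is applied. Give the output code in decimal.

code 15

Full-scale span = 2.5 V; LSB = 2.5/2^5 = 78.125 mV.
(1.1977 − 0) / 0.078125 = 15.331 LSBs.
round(15.331) = 15.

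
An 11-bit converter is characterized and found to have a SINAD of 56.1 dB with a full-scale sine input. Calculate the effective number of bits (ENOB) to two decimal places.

9.03 bits

ENOB = (SINAD − 1.76) / 6.02 = (56.1 − 1.76)/6.02 = 9.027.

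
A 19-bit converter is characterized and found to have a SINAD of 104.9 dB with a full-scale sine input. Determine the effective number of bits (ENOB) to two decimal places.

ENOB = (SINAD − 1.76) / 6.02 = (104.9 − 1.76)/6.02 = 17.133.

17.13 bits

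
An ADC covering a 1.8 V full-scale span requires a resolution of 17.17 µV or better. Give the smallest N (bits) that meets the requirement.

Number of steps required ≥ 1.8 V / 17.17 µV = 104834.01.
Need 2^N ≥ 104834.01; 2^16 = 65536, 2^17 = 131072.
Minimum N = 17.

17 bits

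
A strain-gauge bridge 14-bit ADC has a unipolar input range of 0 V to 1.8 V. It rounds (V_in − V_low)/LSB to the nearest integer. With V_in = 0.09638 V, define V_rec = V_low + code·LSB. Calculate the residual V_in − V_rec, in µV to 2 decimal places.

One LSB is 1.8 V / 16384 = 109.86 µV.
(0.09638 − 0)/0.000109863 = 877.2722; round gives code 877.
Code 877 maps back to 0 + 877×0.000109863 V = 0.096350098 V.
Error = 0.09638 − 0.096350098 = 2.99023e-05 V = 29.90 µV.

29.90 µV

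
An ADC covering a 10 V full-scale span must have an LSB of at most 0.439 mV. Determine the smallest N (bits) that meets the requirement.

15 bits

Number of steps required ≥ 10 V / 0.439 mV = 22779.04.
Need 2^N ≥ 22779.04; 2^14 = 16384, 2^15 = 32768.
Minimum N = 15.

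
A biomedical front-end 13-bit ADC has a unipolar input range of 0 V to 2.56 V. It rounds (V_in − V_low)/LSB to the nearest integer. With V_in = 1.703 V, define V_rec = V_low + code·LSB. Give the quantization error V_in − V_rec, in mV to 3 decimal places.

Step size: 2.56 V ÷ 2^13 = 312.50 µV.
Scaled input = 5449.6000 LSBs, so code = 5450.
Code 5450 maps back to 0 + 5450×0.0003125 V = 1.703125 V.
Error = 1.703 − 1.703125 = -0.000125 V = -0.125 mV.

-0.125 mV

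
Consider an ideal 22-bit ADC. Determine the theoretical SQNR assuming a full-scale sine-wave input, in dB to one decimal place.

SNR ≈ 6.02·N + 1.76 dB = 6.02·22 + 1.76 = 134.20 dB.

134.2 dB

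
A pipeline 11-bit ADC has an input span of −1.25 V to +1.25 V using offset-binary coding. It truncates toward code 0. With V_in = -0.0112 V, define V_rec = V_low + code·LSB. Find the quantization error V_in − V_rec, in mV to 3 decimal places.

Step size: 2.5 V ÷ 2^11 = 1.221 mV.
Scaled input = 1014.8250 LSBs, so code = 1014.
Reconstructed: -0.012207031 V.
Difference: 0.00100703 V → 1.007 mV.

1.007 mV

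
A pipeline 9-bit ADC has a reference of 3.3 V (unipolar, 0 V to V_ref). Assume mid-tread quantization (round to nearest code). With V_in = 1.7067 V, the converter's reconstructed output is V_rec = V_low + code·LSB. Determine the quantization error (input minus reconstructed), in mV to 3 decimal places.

Step size: 3.3 V ÷ 2^9 = 6.445 mV.
(1.7067 − 0)/0.00644531 = 264.7971; round gives code 265.
Code 265 maps back to 0 + 265×0.00644531 V = 1.7080078 V.
V_in − V_rec = -0.00130781 V = -1.308 mV.

-1.308 mV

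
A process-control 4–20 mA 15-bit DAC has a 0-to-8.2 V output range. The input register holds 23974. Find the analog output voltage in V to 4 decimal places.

5.9994 V

LSB = 8.2 V / 2^15 = 250.24 µV.
V_out = 0 + 23974 × 0.000250244 V = 5.99935 V.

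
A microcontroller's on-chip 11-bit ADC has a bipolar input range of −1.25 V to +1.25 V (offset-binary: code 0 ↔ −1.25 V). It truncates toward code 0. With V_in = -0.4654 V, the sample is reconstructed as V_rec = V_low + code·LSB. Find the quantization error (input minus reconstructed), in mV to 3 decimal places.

Step size: 2.5 V ÷ 2^11 = 1.221 mV.
(-0.4654 − (−1.25))/0.0012207 = 642.7443; ⌊·⌋ gives code 642.
Code 642 maps back to (−1.25) + 642×0.0012207 V = -0.46630859 V.
V_in − V_rec = 0.000908594 V = 0.909 mV.

0.909 mV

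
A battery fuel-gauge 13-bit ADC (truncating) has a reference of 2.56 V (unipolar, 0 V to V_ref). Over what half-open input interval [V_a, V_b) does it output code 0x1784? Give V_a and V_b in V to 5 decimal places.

LSB = 2.56/2^13 = 312.50 µV.
Code 0x1784 = 6020 decimal.
V_a = V_low + 6020·LSB = 1.88125 V; V_b = V_low + 6021·LSB = 1.88156 V.

[1.88125 V, 1.88156 V)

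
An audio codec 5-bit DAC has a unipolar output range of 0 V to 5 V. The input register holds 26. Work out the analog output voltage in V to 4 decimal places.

LSB = 5 V / 2^5 = 156.250 mV.
V_out = 0 + 26 × 0.15625 V = 4.0625 V.

4.0625 V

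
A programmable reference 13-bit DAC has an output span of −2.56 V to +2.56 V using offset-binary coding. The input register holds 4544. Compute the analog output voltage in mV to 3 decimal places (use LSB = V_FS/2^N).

LSB = 5.12 V / 2^13 = 0.625 mV.
V_out = (−2.56) + 4544 × 0.000625 V = 0.28 V.
= 280.000 mV.

280.000 mV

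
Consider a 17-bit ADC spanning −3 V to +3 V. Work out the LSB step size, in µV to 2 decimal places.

Full-scale span = 6 V.
LSB = 6 / 2^17 = 6 / 131072 = 4.57764e-05 V = 45.78 µV.

45.78 µV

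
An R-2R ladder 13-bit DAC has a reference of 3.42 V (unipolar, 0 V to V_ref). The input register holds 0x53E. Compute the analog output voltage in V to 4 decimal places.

0.5603 V

LSB = 3.42 V / 2^13 = 417.48 µV.
Code 0x53E = 1342 decimal.
V_out = 0 + 1342 × 0.00041748 V = 0.560259 V.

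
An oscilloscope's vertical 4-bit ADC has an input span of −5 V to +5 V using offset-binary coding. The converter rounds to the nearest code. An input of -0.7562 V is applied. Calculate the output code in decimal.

code 7

LSB = 10 V / 16 = 0.6250 V.
Input sits at 6.790 steps above V_low.
round(6.790) = 7.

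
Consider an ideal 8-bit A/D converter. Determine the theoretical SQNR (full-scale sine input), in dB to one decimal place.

49.9 dB

SNR ≈ 6.02·N + 1.76 dB = 6.02·8 + 1.76 = 49.92 dB.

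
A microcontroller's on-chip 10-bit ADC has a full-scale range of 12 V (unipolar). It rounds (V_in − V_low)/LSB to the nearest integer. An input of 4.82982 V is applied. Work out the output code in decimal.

Full-scale span = 12 V; LSB = 12/2^10 = 11.719 mV.
(V_in − V_low)/LSB = (4.82982 − 0) / 0.0117188 = 412.145.
Round → code 412.

code 412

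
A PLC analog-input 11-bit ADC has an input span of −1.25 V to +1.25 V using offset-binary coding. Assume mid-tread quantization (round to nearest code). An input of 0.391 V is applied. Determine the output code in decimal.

code 1344

LSB = 2.5 V / 2048 = 1.221 mV.
(0.391 − (−1.25)) / 0.0012207 = 1344.307 LSBs.
Round → code 1344.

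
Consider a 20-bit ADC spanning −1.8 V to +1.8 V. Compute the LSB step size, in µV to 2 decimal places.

Full-scale span = 3.6 V.
LSB = 3.6 / 2^20 = 3.6 / 1048576 = 3.43323e-06 V = 3.43 µV.

3.43 µV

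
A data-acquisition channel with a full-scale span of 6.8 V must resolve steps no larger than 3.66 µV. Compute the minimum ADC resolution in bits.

21 bits

Number of steps required ≥ 6.8 V / 3.66 µV = 1857923.50.
Need 2^N ≥ 1857923.50; 2^20 = 1048576, 2^21 = 2097152.
Minimum N = 21.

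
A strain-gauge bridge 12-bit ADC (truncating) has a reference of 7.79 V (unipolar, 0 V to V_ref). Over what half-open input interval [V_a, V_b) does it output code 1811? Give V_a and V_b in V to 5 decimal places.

LSB = 7.79/2^12 = 1.902 mV.
V_a = V_low + 1811·LSB = 3.44426 V; V_b = V_low + 1812·LSB = 3.44616 V.

[3.44426 V, 3.44616 V)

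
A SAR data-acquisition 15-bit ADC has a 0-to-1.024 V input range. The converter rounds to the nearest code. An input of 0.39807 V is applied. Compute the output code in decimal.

code 12738

LSB = 1.024 V / 32768 = 31.25 µV.
Input sits at 12738.240 steps above V_low.
round(12738.240) = 12738.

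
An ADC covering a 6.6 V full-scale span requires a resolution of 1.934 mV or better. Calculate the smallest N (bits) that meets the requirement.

Number of steps required ≥ 6.6 V / 1.934 mV = 3412.62.
Need 2^N ≥ 3412.62; 2^11 = 2048, 2^12 = 4096.
Minimum N = 12.

12 bits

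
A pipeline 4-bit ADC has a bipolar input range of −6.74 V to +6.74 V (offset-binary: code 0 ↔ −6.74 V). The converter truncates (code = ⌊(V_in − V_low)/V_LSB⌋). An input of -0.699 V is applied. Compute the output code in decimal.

code 7

With 16 levels over 13.48 V, one step is 0.8425 V.
(V_in − V_low)/LSB = (-0.699 − (−6.74)) / 0.8425 = 7.170.
⌊·⌋(7.170) = 7.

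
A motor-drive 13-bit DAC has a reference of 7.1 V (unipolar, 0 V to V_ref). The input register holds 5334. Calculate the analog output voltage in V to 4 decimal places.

4.6230 V

LSB = 7.1 V / 2^13 = 0.867 mV.
V_out = 0 + 5334 × 0.000866699 V = 4.62297 V.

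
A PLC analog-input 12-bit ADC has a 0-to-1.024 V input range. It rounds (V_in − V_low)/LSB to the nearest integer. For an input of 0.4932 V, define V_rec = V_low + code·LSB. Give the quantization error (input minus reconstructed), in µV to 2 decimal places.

One LSB is 1.024 V / 4096 = 250.00 µV.
Scaled input = 1972.8000 LSBs, so code = 1973.
V_rec = 0 + 1973·0.00025 = 0.49325 V.
V_in − V_rec = -5e-05 V = -50.00 µV.

-50.00 µV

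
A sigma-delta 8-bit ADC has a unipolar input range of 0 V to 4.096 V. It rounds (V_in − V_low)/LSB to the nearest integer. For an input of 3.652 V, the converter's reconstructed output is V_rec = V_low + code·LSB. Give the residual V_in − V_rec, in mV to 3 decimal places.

Step size: 4.096 V ÷ 2^8 = 16.000 mV.
Scaled input = 228.2500 LSBs, so code = 228.
Code 228 maps back to 0 + 228×0.016 V = 3.648 V.
V_in − V_rec = 0.004 V = 4.000 mV.

4.000 mV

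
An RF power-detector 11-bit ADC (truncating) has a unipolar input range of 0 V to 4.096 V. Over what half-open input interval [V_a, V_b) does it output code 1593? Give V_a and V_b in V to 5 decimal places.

LSB = 4.096/2^11 = 2.000 mV.
V_a = V_low + 1593·LSB = 3.186 V; V_b = V_low + 1594·LSB = 3.188 V.

[3.18600 V, 3.18800 V)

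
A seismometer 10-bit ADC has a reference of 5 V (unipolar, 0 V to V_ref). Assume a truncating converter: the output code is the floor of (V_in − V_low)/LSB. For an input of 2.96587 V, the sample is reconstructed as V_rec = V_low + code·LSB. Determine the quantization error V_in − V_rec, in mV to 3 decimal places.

LSB = 5/2^10 = 4.883 mV.
(2.96587 − 0)/0.00488281 = 607.4102; ⌊·⌋ gives code 607.
Code 607 maps back to 0 + 607×0.00488281 V = 2.9638672 V.
Difference: 0.00200281 V → 2.003 mV.

2.003 mV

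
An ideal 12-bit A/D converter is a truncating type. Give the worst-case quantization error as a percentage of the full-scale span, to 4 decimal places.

0.0244 %

Truncating → worst-case error = 1 LSB = V_FS/2^12, so 100/4096 = 0.0244141 % of full scale.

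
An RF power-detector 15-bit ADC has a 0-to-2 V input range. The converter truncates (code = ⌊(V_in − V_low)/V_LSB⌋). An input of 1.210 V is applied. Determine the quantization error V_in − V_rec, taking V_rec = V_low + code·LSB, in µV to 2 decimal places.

One LSB is 2 V / 32768 = 61.04 µV.
Scaled input = 19824.6400 LSBs, so code = 19824.
V_rec = 0 + 19824·6.10352e-05 = 1.2099609 V.
V_in − V_rec = 3.90625e-05 V = 39.06 µV.

39.06 µV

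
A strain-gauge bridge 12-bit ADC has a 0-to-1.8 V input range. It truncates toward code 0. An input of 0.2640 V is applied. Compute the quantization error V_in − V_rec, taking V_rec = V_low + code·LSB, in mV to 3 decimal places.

Step size: 1.8 V ÷ 2^12 = 439.45 µV.
(V_in − V_low)/LSB = (0.2640 − 0)/0.000439453 = 600.7467 → code 600 (floor).
V_rec = 0 + 600·0.000439453 = 0.26367188 V.
V_in − V_rec = 0.000328125 V = 0.328 mV.

0.328 mV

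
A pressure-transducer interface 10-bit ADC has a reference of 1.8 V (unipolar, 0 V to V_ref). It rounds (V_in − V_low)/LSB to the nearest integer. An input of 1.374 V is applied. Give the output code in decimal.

code 782

LSB = 1.8 V / 1024 = 1.758 mV.
(1.374 − 0) / 0.00175781 = 781.653 LSBs.
So the output code is 782.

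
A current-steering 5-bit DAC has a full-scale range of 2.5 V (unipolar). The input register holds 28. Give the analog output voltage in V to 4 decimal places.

LSB = 2.5 V / 2^5 = 78.125 mV.
V_out = 0 + 28 × 0.078125 V = 2.1875 V.

2.1875 V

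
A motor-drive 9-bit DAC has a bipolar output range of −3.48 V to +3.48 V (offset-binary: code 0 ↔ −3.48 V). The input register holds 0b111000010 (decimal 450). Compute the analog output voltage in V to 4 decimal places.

LSB = 6.96 V / 2^9 = 13.594 mV.
Code 0b111000010 = 450 decimal.
V_out = (−3.48) + 450 × 0.0135937 V = 2.63719 V.

2.6372 V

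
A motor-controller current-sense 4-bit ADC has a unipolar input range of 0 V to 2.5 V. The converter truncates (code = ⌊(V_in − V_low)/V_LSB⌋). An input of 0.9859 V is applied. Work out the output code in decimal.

code 6

LSB = 2.5 V / 16 = 156.250 mV.
Input sits at 6.310 steps above V_low.
Floor → code 6.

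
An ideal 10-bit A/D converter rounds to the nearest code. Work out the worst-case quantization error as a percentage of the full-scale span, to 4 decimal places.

Rounding → worst-case error = ½ LSB = V_FS/2^11, so 100/2048 = 0.0488281 % of full scale.

0.0488 %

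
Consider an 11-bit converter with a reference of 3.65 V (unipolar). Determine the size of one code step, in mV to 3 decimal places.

1.782 mV

Full-scale span = 3.65 V.
LSB = 3.65 / 2^11 = 3.65 / 2048 = 0.00178223 V = 1.782 mV.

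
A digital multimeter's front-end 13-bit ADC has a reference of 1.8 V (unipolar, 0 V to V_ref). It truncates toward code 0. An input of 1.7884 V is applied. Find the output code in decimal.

code 8139

Full-scale span = 1.8 V; LSB = 1.8/2^13 = 219.73 µV.
(1.7884 − 0) / 0.000219727 = 8139.207 LSBs.
So the output code is 8139.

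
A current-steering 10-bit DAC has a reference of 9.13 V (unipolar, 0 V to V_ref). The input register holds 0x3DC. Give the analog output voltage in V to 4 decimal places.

8.8090 V

LSB = 9.13 V / 2^10 = 8.916 mV.
Code 0x3DC = 988 decimal.
V_out = 0 + 988 × 0.00891602 V = 8.80902 V.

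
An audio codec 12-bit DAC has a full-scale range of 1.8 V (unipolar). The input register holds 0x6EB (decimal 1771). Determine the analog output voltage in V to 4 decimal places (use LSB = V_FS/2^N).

0.7783 V

LSB = 1.8 V / 2^12 = 439.45 µV.
Code 0x6EB = 1771 decimal.
V_out = 0 + 1771 × 0.000439453 V = 0.778271 V.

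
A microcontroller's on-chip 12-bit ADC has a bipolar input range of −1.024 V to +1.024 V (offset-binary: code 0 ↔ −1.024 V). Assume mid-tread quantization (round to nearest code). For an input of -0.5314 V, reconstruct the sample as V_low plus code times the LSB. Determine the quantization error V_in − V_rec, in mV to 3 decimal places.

Step size: 2.048 V ÷ 2^12 = 0.500 mV.
(V_in − V_low)/LSB = (-0.5314 − (−1.024))/0.0005 = 985.2000 → code 985 (round).
Code 985 maps back to (−1.024) + 985×0.0005 V = -0.5315 V.
Difference: 0.0001 V → 0.100 mV.

0.100 mV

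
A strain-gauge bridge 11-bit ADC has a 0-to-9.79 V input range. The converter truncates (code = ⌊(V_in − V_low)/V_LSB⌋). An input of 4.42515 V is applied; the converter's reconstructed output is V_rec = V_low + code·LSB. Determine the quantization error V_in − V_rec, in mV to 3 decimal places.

3.397 mV

Step size: 9.79 V ÷ 2^11 = 4.780 mV.
(4.42515 − 0)/0.00478027 = 925.7106; ⌊·⌋ gives code 925.
Code 925 maps back to 0 + 925×0.00478027 V = 4.4217529 V.
V_in − V_rec = 0.00339707 V = 3.397 mV.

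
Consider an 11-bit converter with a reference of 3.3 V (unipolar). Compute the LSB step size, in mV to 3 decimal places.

1.611 mV

Full-scale span = 3.3 V.
LSB = 3.3 / 2^11 = 3.3 / 2048 = 0.00161133 V = 1.611 mV.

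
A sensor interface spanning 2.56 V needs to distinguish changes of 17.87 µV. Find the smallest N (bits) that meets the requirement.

18 bits

Number of steps required ≥ 2.56 V / 17.87 µV = 143256.86.
Need 2^N ≥ 143256.86; 2^17 = 131072, 2^18 = 262144.
Minimum N = 18.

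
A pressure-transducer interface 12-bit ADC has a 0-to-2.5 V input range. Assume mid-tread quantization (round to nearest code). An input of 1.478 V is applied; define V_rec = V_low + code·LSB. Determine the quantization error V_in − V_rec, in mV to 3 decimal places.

-0.271 mV

Step size: 2.5 V ÷ 2^12 = 0.610 mV.
(1.478 − 0)/0.000610352 = 2421.5552; round gives code 2422.
Reconstructed: 1.4782715 V.
Error = 1.478 − 1.4782715 = -0.000271484 V = -0.271 mV.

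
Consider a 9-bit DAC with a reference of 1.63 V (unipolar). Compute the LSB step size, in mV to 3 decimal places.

Full-scale span = 1.63 V.
LSB = 1.63 / 2^9 = 1.63 / 512 = 0.00318359 V = 3.184 mV.

3.184 mV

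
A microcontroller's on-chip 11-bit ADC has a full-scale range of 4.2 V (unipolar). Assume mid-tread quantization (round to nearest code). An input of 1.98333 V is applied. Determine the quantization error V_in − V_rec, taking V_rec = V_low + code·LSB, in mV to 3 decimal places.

0.225 mV

Step size: 4.2 V ÷ 2^11 = 2.051 mV.
(V_in − V_low)/LSB = (1.98333 − 0)/0.00205078 = 967.1095 → code 967 (round).
Code 967 maps back to 0 + 967×0.00205078 V = 1.9831055 V.
V_in − V_rec = 0.000224531 V = 0.225 mV.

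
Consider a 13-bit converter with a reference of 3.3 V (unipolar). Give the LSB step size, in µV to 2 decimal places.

Full-scale span = 3.3 V.
LSB = 3.3 / 2^13 = 3.3 / 8192 = 0.000402832 V = 402.83 µV.

402.83 µV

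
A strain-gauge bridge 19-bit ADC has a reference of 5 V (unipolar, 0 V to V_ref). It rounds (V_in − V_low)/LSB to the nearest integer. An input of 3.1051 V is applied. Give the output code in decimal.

With 524288 levels over 5 V, one step is 9.54 µV.
(3.1051 − 0) / 9.53674e-06 = 325593.334 LSBs.
So the output code is 325593.

code 325593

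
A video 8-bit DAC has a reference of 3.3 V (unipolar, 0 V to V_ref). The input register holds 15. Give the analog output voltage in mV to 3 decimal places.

193.359 mV

LSB = 3.3 V / 2^8 = 12.891 mV.
V_out = 0 + 15 × 0.0128906 V = 0.193359 V.
= 193.359 mV.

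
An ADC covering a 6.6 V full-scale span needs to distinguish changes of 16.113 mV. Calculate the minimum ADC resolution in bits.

9 bits

Number of steps required ≥ 6.6 V / 16.113 mV = 409.61.
Need 2^N ≥ 409.61; 2^8 = 256, 2^9 = 512.
Minimum N = 9.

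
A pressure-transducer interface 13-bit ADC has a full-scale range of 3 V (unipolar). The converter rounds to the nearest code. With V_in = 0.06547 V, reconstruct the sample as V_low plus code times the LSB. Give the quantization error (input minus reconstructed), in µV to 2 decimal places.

-81.76 µV

Step size: 3 V ÷ 2^13 = 366.21 µV.
(V_in − V_low)/LSB = (0.06547 − 0)/0.000366211 = 178.7767 → code 179 (round).
Code 179 maps back to 0 + 179×0.000366211 V = 0.065551758 V.
Difference: -8.17578e-05 V → -81.76 µV.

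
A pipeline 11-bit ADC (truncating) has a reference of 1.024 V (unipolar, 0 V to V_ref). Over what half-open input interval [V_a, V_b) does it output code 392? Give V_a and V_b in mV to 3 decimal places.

LSB = 1.024/2^11 = 0.500 mV.
V_a = V_low + 392·LSB = 0.196 V; V_b = V_low + 393·LSB = 0.1965 V.

[196.000 mV, 196.500 mV)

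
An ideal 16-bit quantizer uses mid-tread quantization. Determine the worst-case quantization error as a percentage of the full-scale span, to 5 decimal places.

0.00076 %

Rounding → worst-case error = ½ LSB = V_FS/2^17, so 100/131072 = 0.000762939 % of full scale.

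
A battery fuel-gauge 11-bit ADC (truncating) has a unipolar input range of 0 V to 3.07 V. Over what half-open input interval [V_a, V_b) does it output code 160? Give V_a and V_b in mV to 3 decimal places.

LSB = 3.07/2^11 = 1.499 mV.
V_a = V_low + 160·LSB = 0.239844 V; V_b = V_low + 161·LSB = 0.241343 V.

[239.844 mV, 241.343 mV)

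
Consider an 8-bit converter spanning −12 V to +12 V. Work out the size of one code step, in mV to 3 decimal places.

93.750 mV

Full-scale span = 24 V.
LSB = 24 / 2^8 = 24 / 256 = 0.09375 V = 93.750 mV.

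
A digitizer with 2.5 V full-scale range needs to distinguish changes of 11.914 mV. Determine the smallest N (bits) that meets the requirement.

8 bits

Number of steps required ≥ 2.5 V / 11.914 mV = 209.84.
Need 2^N ≥ 209.84; 2^7 = 128, 2^8 = 256.
Minimum N = 8.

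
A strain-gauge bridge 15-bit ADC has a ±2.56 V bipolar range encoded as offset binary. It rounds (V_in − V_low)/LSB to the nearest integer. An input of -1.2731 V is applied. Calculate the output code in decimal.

code 8236

Full-scale span = 5.12 V; LSB = 5.12/2^15 = 156.25 µV.
Input sits at 8236.160 steps above V_low.
Round → code 8236.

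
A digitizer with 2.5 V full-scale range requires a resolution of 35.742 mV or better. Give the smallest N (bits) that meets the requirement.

Number of steps required ≥ 2.5 V / 35.742 mV = 69.95.
Need 2^N ≥ 69.95; 2^6 = 64, 2^7 = 128.
Minimum N = 7.

7 bits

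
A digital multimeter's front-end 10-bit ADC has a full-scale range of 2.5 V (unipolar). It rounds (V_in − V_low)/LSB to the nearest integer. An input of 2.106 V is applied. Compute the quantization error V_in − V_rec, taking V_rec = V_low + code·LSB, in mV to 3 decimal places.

-0.934 mV

LSB = 2.5/2^10 = 2.441 mV.
Scaled input = 862.6176 LSBs, so code = 863.
V_rec = 0 + 863·0.00244141 = 2.1069336 V.
Error = 2.106 − 2.1069336 = -0.000933594 V = -0.934 mV.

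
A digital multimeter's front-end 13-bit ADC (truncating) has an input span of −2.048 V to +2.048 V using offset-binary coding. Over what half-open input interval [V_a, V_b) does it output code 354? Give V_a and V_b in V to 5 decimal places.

LSB = 4.096/2^13 = 0.500 mV.
V_a = V_low + 354·LSB = -1.871 V; V_b = V_low + 355·LSB = -1.8705 V.

[-1.87100 V, -1.87050 V)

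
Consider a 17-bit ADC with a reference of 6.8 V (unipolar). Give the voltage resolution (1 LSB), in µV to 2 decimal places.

51.88 µV

Full-scale span = 6.8 V.
LSB = 6.8 / 2^17 = 6.8 / 131072 = 5.18799e-05 V = 51.88 µV.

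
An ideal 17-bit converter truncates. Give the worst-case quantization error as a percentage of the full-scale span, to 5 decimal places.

0.00076 %

Truncating → worst-case error = 1 LSB = V_FS/2^17, so 100/131072 = 0.000762939 % of full scale.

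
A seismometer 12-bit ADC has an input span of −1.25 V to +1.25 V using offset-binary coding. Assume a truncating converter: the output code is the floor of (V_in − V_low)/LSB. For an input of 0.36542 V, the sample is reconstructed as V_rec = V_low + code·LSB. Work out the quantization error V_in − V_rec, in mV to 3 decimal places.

0.430 mV

One LSB is 2.5 V / 4096 = 0.610 mV.
(0.36542 − (−1.25))/0.000610352 = 2646.7041; ⌊·⌋ gives code 2646.
Code 2646 maps back to (−1.25) + 2646×0.000610352 V = 0.36499023 V.
Error = 0.36542 − 0.36499023 = 0.000429766 V = 0.430 mV.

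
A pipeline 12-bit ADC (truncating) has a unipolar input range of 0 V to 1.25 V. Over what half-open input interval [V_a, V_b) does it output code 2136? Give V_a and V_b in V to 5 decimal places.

LSB = 1.25/2^12 = 305.18 µV.
V_a = V_low + 2136·LSB = 0.651855 V; V_b = V_low + 2137·LSB = 0.652161 V.

[0.65186 V, 0.65216 V)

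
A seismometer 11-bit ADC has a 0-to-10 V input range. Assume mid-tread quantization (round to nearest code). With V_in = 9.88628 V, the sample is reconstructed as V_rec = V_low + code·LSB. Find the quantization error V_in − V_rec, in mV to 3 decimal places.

-1.415 mV

LSB = 10/2^11 = 4.883 mV.
(9.88628 − 0)/0.00488281 = 2024.7101; round gives code 2025.
V_rec = 0 + 2025·0.00488281 = 9.8876953 V.
Difference: -0.00141531 V → -1.415 mV.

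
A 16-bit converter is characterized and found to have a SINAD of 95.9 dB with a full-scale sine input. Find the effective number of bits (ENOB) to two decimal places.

ENOB = (SINAD − 1.76) / 6.02 = (95.9 − 1.76)/6.02 = 15.638.

15.64 bits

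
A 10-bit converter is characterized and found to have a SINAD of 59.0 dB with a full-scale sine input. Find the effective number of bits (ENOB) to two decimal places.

ENOB = (SINAD − 1.76) / 6.02 = (59.0 − 1.76)/6.02 = 9.508.

9.51 bits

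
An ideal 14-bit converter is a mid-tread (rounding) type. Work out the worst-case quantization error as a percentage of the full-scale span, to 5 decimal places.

Rounding → worst-case error = ½ LSB = V_FS/2^15, so 100/32768 = 0.00305176 % of full scale.

0.00305 %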